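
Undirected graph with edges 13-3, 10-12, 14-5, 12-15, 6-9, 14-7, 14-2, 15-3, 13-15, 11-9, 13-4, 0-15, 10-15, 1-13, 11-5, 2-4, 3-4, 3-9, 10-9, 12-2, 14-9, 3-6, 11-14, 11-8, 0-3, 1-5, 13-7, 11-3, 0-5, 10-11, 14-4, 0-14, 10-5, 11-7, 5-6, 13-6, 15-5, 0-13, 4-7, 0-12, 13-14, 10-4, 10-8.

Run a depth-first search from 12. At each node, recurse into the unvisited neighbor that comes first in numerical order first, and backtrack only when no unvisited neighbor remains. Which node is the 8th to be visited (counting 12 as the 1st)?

1

Visit 12
12 → 0
0 → 3
3 → 4
4 → 2
2 → 14
14 → 5
5 → 1
1 → 13
13 → 6
6 → 9
9 → 10
10 → 8
8 → 11
11 → 7
10 → 15

Visit order: 12, 0, 3, 4, 2, 14, 5, 1, 13, 6, 9, 10, 8, 11, 7, 15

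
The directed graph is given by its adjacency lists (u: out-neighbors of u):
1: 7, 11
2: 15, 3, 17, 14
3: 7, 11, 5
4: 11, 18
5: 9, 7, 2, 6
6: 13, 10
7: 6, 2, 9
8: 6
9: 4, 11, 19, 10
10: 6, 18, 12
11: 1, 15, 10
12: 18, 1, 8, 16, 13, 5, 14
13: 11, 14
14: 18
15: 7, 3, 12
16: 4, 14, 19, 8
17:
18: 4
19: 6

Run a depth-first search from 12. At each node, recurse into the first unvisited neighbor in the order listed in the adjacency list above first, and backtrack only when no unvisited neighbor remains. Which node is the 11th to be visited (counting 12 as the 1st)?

Visit 12
12 → 18
18 → 4
4 → 11
11 → 1
1 → 7
7 → 6
6 → 13
13 → 14
6 → 10
7 → 2
2 → 15
15 → 3
3 → 5
5 → 9
9 → 19
2 → 17
12 → 8
12 → 16

Visit order: 12, 18, 4, 11, 1, 7, 6, 13, 14, 10, 2, 15, 3, 5, 9, 19, 17, 8, 16

2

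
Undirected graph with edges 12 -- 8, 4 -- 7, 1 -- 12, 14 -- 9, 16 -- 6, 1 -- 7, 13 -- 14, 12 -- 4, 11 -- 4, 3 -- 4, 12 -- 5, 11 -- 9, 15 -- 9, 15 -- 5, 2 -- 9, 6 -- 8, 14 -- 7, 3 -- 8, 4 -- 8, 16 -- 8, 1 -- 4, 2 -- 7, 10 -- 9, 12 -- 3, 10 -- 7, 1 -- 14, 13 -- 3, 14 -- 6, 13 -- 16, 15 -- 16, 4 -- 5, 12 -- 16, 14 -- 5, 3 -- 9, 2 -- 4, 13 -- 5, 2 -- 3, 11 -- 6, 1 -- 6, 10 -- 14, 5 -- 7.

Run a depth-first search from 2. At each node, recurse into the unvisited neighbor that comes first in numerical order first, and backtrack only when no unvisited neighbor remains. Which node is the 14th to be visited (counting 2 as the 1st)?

Visit 2
2 → 3
3 → 4
4 → 1
1 → 6
6 → 8
8 → 12
12 → 5
5 → 7
7 → 10
10 → 9
9 → 11
9 → 14
14 → 13
13 → 16
16 → 15

Visit order: 2, 3, 4, 1, 6, 8, 12, 5, 7, 10, 9, 11, 14, 13, 16, 15

13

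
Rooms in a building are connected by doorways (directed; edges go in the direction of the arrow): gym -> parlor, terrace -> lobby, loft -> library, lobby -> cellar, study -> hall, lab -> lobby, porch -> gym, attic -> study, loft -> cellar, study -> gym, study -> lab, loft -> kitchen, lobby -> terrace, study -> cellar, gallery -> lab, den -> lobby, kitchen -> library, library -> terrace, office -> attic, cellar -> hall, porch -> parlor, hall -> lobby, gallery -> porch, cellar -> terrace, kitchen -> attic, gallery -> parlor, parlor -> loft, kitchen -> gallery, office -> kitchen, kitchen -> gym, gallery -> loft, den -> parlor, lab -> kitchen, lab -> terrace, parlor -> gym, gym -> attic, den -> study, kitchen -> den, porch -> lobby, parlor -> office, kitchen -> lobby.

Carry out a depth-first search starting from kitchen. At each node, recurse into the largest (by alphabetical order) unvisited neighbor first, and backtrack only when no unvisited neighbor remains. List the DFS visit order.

Visit kitchen
kitchen → lobby
lobby → terrace
lobby → cellar
cellar → hall
kitchen → library
kitchen → gym
gym → parlor
parlor → office
office → attic
attic → study
study → lab
parlor → loft
kitchen → gallery
gallery → porch
kitchen → den

kitchen, lobby, terrace, cellar, hall, library, gym, parlor, office, attic, study, lab, loft, gallery, porch, den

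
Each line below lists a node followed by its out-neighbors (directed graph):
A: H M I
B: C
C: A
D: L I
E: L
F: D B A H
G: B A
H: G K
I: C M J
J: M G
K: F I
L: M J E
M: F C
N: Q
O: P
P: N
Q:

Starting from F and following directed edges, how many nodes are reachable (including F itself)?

BFS from F visits: F, D, B, A, H, L, I, C, M, G, K, J, E
Reachable nodes: 13 of 17 total.

13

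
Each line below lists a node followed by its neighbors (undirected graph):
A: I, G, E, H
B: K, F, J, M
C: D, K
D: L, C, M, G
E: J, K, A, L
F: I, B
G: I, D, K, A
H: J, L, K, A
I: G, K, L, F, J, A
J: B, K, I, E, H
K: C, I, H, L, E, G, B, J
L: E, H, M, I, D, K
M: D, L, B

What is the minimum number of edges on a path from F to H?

3

Level 0: F
Level 1: B, I
Level 2: A, G, J, K, L, M
Level 3: C, D, E, H
H first appears at level 3.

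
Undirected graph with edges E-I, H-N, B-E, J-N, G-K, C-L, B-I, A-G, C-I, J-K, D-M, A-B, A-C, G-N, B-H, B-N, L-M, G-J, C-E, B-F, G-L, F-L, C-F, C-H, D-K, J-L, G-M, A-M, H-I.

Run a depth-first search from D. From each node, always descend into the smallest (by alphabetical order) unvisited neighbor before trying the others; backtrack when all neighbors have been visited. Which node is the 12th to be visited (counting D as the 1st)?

Visit D
D → K
K → G
G → A
A → B
B → E
E → C
C → F
F → L
L → J
J → N
N → H
H → I
L → M

Visit order: D, K, G, A, B, E, C, F, L, J, N, H, I, M

H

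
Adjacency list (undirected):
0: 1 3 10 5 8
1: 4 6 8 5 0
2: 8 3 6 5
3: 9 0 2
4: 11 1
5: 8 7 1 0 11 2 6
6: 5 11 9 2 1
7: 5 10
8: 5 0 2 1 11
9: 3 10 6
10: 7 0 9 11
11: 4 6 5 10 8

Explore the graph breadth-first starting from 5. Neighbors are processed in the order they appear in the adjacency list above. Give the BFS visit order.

5 → 8 → 7 → 1 → 0 → 11 → 2 → 6 → 10 → 4 → 3 → 9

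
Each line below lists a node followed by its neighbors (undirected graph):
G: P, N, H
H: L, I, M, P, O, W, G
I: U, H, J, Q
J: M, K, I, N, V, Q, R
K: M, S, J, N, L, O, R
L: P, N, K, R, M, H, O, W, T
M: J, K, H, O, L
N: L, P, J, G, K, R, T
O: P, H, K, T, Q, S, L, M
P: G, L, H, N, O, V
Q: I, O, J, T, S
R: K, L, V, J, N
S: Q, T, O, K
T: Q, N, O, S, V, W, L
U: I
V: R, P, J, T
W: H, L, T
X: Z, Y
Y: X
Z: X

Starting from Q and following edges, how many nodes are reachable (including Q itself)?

17

BFS from Q visits: Q, I, O, J, T, S, U, H, P, K, L, M, N, V, R, W, G
Reachable nodes: 17 of 20 total.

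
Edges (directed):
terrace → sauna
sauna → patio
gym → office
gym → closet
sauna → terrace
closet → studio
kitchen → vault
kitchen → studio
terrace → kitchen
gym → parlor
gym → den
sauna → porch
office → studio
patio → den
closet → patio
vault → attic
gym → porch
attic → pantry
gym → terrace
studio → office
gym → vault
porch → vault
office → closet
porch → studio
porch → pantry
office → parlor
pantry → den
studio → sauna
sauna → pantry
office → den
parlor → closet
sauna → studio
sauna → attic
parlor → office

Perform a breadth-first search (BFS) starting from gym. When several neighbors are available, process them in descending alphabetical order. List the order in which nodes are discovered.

Visit gym; enqueue vault, terrace, porch, parlor, office, den, closet → queue [vault, terrace, porch, parlor, office, den, closet]
Visit vault; enqueue attic → queue [terrace, porch, parlor, office, den, closet, attic]
Visit terrace; enqueue sauna, kitchen → queue [porch, parlor, office, den, closet, attic, sauna, kitchen]
Visit porch; enqueue studio, pantry → queue [parlor, office, den, closet, attic, sauna, kitchen, studio, pantry]
Visit parlor → queue [office, den, closet, attic, sauna, kitchen, studio, pantry]
Visit office → queue [den, closet, attic, sauna, kitchen, studio, pantry]
Visit den → queue [closet, attic, sauna, kitchen, studio, pantry]
Visit closet; enqueue patio → queue [attic, sauna, kitchen, studio, pantry, patio]
Visit attic → queue [sauna, kitchen, studio, pantry, patio]
Visit sauna → queue [kitchen, studio, pantry, patio]
Visit kitchen → queue [studio, pantry, patio]
Visit studio → queue [pantry, patio]
Visit pantry → queue [patio]
Visit patio → queue []

gym, vault, terrace, porch, parlor, office, den, closet, attic, sauna, kitchen, studio, pantry, patio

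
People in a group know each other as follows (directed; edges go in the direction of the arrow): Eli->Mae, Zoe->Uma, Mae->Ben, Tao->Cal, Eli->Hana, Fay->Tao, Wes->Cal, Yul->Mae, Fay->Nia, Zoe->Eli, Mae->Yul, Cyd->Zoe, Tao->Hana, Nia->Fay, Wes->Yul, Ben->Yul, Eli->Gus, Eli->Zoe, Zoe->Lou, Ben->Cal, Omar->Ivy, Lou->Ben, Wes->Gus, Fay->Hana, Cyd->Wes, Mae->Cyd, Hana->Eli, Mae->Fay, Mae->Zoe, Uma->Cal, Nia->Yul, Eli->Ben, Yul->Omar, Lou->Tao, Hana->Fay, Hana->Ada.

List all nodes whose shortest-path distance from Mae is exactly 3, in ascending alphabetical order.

Ada, Gus, Ivy

Level 0: Mae
Level 1: Ben, Cyd, Fay, Yul, Zoe
Level 2: Cal, Eli, Hana, Lou, Nia, Omar, Tao, Uma, Wes
Level 3: Ada, Gus, Ivy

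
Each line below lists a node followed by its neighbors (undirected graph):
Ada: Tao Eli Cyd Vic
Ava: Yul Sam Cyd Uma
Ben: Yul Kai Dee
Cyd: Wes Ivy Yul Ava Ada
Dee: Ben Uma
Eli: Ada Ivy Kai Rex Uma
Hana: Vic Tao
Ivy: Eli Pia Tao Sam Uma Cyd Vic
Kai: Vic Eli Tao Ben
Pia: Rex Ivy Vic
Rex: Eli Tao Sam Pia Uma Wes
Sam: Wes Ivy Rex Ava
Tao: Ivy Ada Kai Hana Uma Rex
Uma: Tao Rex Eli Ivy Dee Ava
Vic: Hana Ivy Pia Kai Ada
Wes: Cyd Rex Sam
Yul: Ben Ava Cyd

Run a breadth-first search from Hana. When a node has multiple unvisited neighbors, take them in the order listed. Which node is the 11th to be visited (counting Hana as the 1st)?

Sam

Visit Hana; enqueue Vic, Tao → queue [Vic, Tao]
Visit Vic; enqueue Ivy, Pia, Kai, Ada → queue [Tao, Ivy, Pia, Kai, Ada]
Visit Tao; enqueue Uma, Rex → queue [Ivy, Pia, Kai, Ada, Uma, Rex]
Visit Ivy; enqueue Eli, Sam, Cyd → queue [Pia, Kai, Ada, Uma, Rex, Eli, Sam, Cyd]
Visit Pia → queue [Kai, Ada, Uma, Rex, Eli, Sam, Cyd]
Visit Kai; enqueue Ben → queue [Ada, Uma, Rex, Eli, Sam, Cyd, Ben]
Visit Ada → queue [Uma, Rex, Eli, Sam, Cyd, Ben]
Visit Uma; enqueue Dee, Ava → queue [Rex, Eli, Sam, Cyd, Ben, Dee, Ava]
Visit Rex; enqueue Wes → queue [Eli, Sam, Cyd, Ben, Dee, Ava, Wes]
Visit Eli → queue [Sam, Cyd, Ben, Dee, Ava, Wes]
Visit Sam → queue [Cyd, Ben, Dee, Ava, Wes]
Visit Cyd; enqueue Yul → queue [Ben, Dee, Ava, Wes, Yul]
Visit Ben → queue [Dee, Ava, Wes, Yul]
Visit Dee → queue [Ava, Wes, Yul]
Visit Ava → queue [Wes, Yul]
Visit Wes → queue [Yul]
Visit Yul → queue []

Visit order: Hana, Vic, Tao, Ivy, Pia, Kai, Ada, Uma, Rex, Eli, Sam, Cyd, Ben, Dee, Ava, Wes, Yul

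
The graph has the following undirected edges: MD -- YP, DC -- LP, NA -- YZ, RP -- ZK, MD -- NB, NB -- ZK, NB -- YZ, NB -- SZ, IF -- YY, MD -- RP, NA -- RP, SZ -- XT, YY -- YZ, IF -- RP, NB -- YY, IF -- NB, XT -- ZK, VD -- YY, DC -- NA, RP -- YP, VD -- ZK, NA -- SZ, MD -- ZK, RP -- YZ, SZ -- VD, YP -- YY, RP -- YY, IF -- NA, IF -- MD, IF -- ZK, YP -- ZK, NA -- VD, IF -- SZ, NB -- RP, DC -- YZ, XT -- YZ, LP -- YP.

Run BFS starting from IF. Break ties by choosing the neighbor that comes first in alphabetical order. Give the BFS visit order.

Visit IF; enqueue MD, NA, NB, RP, SZ, YY, ZK → queue [MD, NA, NB, RP, SZ, YY, ZK]
Visit MD; enqueue YP → queue [NA, NB, RP, SZ, YY, ZK, YP]
Visit NA; enqueue DC, VD, YZ → queue [NB, RP, SZ, YY, ZK, YP, DC, VD, YZ]
Visit NB → queue [RP, SZ, YY, ZK, YP, DC, VD, YZ]
Visit RP → queue [SZ, YY, ZK, YP, DC, VD, YZ]
Visit SZ; enqueue XT → queue [YY, ZK, YP, DC, VD, YZ, XT]
Visit YY → queue [ZK, YP, DC, VD, YZ, XT]
Visit ZK → queue [YP, DC, VD, YZ, XT]
Visit YP; enqueue LP → queue [DC, VD, YZ, XT, LP]
Visit DC → queue [VD, YZ, XT, LP]
Visit VD → queue [YZ, XT, LP]
Visit YZ → queue [XT, LP]
Visit XT → queue [LP]
Visit LP → queue []

IF → MD → NA → NB → RP → SZ → YY → ZK → YP → DC → VD → YZ → XT → LP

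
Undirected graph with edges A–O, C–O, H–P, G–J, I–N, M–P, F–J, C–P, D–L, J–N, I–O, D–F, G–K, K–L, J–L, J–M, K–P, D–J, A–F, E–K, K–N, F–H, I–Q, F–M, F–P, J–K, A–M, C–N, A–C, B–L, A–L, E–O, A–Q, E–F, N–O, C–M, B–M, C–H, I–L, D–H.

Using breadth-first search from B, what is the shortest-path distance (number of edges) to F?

2

Level 0: B
Level 1: L, M
Level 2: A, C, D, F, I, J, K, P
Level 3: E, G, H, N, O, Q
F first appears at level 2.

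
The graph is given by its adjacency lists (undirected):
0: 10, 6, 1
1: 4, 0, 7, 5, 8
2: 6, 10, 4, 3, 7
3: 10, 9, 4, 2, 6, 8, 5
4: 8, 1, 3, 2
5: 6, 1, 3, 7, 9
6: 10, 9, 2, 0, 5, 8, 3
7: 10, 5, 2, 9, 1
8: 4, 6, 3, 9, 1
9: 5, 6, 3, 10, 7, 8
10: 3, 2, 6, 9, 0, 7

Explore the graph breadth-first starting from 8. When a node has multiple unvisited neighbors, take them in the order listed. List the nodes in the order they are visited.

Visit 8; enqueue 4, 6, 3, 9, 1 → queue [4, 6, 3, 9, 1]
Visit 4; enqueue 2 → queue [6, 3, 9, 1, 2]
Visit 6; enqueue 10, 0, 5 → queue [3, 9, 1, 2, 10, 0, 5]
Visit 3 → queue [9, 1, 2, 10, 0, 5]
Visit 9; enqueue 7 → queue [1, 2, 10, 0, 5, 7]
Visit 1 → queue [2, 10, 0, 5, 7]
Visit 2 → queue [10, 0, 5, 7]
Visit 10 → queue [0, 5, 7]
Visit 0 → queue [5, 7]
Visit 5 → queue [7]
Visit 7 → queue []

8 → 4 → 6 → 3 → 9 → 1 → 2 → 10 → 0 → 5 → 7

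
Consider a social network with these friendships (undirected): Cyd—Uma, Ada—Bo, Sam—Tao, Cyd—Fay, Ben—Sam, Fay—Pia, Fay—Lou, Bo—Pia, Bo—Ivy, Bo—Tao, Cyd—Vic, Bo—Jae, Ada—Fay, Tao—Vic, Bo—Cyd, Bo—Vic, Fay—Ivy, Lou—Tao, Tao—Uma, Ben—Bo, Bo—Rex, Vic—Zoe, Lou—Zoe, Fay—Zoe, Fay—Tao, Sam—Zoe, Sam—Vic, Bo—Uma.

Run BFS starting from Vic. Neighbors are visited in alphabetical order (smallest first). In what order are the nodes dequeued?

Vic, Bo, Cyd, Sam, Tao, Zoe, Ada, Ben, Ivy, Jae, Pia, Rex, Uma, Fay, Lou

Visit Vic; enqueue Bo, Cyd, Sam, Tao, Zoe → queue [Bo, Cyd, Sam, Tao, Zoe]
Visit Bo; enqueue Ada, Ben, Ivy, Jae, Pia, Rex, Uma → queue [Cyd, Sam, Tao, Zoe, Ada, Ben, Ivy, Jae, Pia, Rex, Uma]
Visit Cyd; enqueue Fay → queue [Sam, Tao, Zoe, Ada, Ben, Ivy, Jae, Pia, Rex, Uma, Fay]
Visit Sam → queue [Tao, Zoe, Ada, Ben, Ivy, Jae, Pia, Rex, Uma, Fay]
Visit Tao; enqueue Lou → queue [Zoe, Ada, Ben, Ivy, Jae, Pia, Rex, Uma, Fay, Lou]
Visit Zoe → queue [Ada, Ben, Ivy, Jae, Pia, Rex, Uma, Fay, Lou]
Visit Ada → queue [Ben, Ivy, Jae, Pia, Rex, Uma, Fay, Lou]
Visit Ben → queue [Ivy, Jae, Pia, Rex, Uma, Fay, Lou]
Visit Ivy → queue [Jae, Pia, Rex, Uma, Fay, Lou]
Visit Jae → queue [Pia, Rex, Uma, Fay, Lou]
Visit Pia → queue [Rex, Uma, Fay, Lou]
Visit Rex → queue [Uma, Fay, Lou]
Visit Uma → queue [Fay, Lou]
Visit Fay → queue [Lou]
Visit Lou → queue []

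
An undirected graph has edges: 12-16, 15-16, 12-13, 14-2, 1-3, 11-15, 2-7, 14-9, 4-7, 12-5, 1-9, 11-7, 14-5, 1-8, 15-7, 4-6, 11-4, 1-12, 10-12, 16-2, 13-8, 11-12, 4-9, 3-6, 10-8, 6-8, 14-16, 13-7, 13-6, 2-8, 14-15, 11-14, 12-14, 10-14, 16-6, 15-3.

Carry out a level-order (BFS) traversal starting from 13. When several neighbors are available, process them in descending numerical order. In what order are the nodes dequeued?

13 12 8 7 6 16 14 11 10 5 1 2 15 4 3 9

Visit 13; enqueue 12, 8, 7, 6 → queue [12, 8, 7, 6]
Visit 12; enqueue 16, 14, 11, 10, 5, 1 → queue [8, 7, 6, 16, 14, 11, 10, 5, 1]
Visit 8; enqueue 2 → queue [7, 6, 16, 14, 11, 10, 5, 1, 2]
Visit 7; enqueue 15, 4 → queue [6, 16, 14, 11, 10, 5, 1, 2, 15, 4]
Visit 6; enqueue 3 → queue [16, 14, 11, 10, 5, 1, 2, 15, 4, 3]
Visit 16 → queue [14, 11, 10, 5, 1, 2, 15, 4, 3]
Visit 14; enqueue 9 → queue [11, 10, 5, 1, 2, 15, 4, 3, 9]
Visit 11 → queue [10, 5, 1, 2, 15, 4, 3, 9]
Visit 10 → queue [5, 1, 2, 15, 4, 3, 9]
Visit 5 → queue [1, 2, 15, 4, 3, 9]
Visit 1 → queue [2, 15, 4, 3, 9]
Visit 2 → queue [15, 4, 3, 9]
Visit 15 → queue [4, 3, 9]
Visit 4 → queue [3, 9]
Visit 3 → queue [9]
Visit 9 → queue []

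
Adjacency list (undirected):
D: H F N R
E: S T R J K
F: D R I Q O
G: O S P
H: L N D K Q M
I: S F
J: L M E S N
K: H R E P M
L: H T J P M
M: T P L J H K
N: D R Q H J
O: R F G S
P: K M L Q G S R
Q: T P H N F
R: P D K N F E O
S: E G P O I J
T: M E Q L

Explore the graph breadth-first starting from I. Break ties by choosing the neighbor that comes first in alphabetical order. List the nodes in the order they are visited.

Visit I; enqueue F, S → queue [F, S]
Visit F; enqueue D, O, Q, R → queue [S, D, O, Q, R]
Visit S; enqueue E, G, J, P → queue [D, O, Q, R, E, G, J, P]
Visit D; enqueue H, N → queue [O, Q, R, E, G, J, P, H, N]
Visit O → queue [Q, R, E, G, J, P, H, N]
Visit Q; enqueue T → queue [R, E, G, J, P, H, N, T]
Visit R; enqueue K → queue [E, G, J, P, H, N, T, K]
Visit E → queue [G, J, P, H, N, T, K]
Visit G → queue [J, P, H, N, T, K]
Visit J; enqueue L, M → queue [P, H, N, T, K, L, M]
Visit P → queue [H, N, T, K, L, M]
Visit H → queue [N, T, K, L, M]
Visit N → queue [T, K, L, M]
Visit T → queue [K, L, M]
Visit K → queue [L, M]
Visit L → queue [M]
Visit M → queue []

I → F → S → D → O → Q → R → E → G → J → P → H → N → T → K → L → M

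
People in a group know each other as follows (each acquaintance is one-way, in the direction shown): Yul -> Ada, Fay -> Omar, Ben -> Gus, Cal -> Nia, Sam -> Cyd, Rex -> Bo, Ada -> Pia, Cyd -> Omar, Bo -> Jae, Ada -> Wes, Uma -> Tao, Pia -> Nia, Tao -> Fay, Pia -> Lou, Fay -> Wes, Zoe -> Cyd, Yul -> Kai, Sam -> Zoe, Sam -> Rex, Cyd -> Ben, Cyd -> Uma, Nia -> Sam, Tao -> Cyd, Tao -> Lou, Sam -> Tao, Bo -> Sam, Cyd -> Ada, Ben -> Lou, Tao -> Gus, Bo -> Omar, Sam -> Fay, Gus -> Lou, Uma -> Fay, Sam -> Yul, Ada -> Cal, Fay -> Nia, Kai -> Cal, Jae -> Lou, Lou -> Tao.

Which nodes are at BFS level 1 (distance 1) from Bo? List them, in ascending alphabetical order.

Jae, Omar, Sam

Level 0: Bo
Level 1: Jae, Omar, Sam
Level 2: Cyd, Fay, Lou, Rex, Tao, Yul, Zoe
Level 3: Ada, Ben, Gus, Kai, Nia, Uma, Wes
Level 4: Cal, Pia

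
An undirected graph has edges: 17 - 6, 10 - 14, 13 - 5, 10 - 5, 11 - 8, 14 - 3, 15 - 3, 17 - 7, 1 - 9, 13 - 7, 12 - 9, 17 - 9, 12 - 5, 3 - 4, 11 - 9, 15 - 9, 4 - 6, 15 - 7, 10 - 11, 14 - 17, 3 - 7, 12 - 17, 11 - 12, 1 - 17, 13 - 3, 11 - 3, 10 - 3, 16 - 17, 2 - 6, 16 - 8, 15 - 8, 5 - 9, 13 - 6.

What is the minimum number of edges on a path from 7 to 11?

2

Level 0: 7
Level 1: 3, 13, 15, 17
Level 2: 1, 4, 5, 6, 8, 9, 10, 11, 12, 14, 16
Level 3: 2
11 first appears at level 2.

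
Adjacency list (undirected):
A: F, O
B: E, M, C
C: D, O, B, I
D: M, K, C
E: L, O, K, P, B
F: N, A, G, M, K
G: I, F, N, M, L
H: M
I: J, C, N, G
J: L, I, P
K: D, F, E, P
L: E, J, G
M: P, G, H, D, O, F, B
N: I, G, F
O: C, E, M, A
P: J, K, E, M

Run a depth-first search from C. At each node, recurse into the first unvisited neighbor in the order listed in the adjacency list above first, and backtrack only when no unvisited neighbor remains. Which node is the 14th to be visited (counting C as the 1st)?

K

Visit C
C → D
D → M
M → P
P → J
J → L
L → E
E → O
O → A
A → F
F → N
N → I
I → G
F → K
E → B
M → H

Visit order: C, D, M, P, J, L, E, O, A, F, N, I, G, K, B, H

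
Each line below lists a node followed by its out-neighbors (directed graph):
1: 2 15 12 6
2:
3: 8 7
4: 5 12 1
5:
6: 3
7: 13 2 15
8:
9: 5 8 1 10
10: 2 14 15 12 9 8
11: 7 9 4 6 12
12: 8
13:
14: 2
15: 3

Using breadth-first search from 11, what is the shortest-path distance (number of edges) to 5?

Level 0: 11
Level 1: 4, 6, 7, 9, 12
Level 2: 1, 2, 3, 5, 8, 10, 13, 15
Level 3: 14
5 first appears at level 2.

2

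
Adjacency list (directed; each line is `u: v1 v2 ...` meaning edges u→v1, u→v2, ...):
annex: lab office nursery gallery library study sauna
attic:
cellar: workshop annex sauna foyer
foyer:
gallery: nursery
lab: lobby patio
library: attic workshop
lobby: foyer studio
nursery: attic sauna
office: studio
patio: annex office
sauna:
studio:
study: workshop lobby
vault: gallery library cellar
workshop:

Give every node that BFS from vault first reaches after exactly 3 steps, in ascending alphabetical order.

Level 0: vault
Level 1: cellar, gallery, library
Level 2: annex, attic, foyer, nursery, sauna, workshop
Level 3: lab, office, study
Level 4: lobby, patio, studio

lab, office, study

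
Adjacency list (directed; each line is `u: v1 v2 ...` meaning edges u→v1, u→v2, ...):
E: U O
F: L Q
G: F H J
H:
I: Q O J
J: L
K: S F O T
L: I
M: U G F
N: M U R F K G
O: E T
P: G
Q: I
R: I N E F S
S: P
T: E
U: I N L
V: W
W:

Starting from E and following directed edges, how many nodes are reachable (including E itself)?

17

BFS from E visits: E, O, U, T, I, L, N, J, Q, F, G, K, M, R, H, S, P
Reachable nodes: 17 of 19 total.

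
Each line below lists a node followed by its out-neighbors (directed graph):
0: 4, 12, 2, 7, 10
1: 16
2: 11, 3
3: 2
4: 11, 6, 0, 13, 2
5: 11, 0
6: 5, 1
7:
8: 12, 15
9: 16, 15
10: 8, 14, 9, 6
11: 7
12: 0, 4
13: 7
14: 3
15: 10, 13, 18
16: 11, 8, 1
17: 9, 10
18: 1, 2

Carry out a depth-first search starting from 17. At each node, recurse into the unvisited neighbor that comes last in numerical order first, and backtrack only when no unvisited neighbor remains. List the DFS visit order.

Visit 17
17 → 10
10 → 14
14 → 3
3 → 2
2 → 11
11 → 7
10 → 9
9 → 16
16 → 8
8 → 15
15 → 18
18 → 1
15 → 13
8 → 12
12 → 4
4 → 6
6 → 5
5 → 0

17, 10, 14, 3, 2, 11, 7, 9, 16, 8, 15, 18, 1, 13, 12, 4, 6, 5, 0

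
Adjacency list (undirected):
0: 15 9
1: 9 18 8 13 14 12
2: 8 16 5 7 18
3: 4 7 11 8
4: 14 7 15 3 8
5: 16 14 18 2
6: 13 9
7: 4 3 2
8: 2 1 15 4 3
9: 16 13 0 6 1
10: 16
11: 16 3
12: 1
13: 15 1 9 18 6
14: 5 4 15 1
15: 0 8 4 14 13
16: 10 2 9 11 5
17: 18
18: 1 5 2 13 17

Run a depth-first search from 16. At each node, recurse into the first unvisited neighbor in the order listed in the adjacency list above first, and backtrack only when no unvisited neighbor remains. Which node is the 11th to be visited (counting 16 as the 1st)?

Visit 16
16 → 10
16 → 2
2 → 8
8 → 1
1 → 9
9 → 13
13 → 15
15 → 0
15 → 4
4 → 14
14 → 5
5 → 18
18 → 17
4 → 7
7 → 3
3 → 11
13 → 6
1 → 12

Visit order: 16, 10, 2, 8, 1, 9, 13, 15, 0, 4, 14, 5, 18, 17, 7, 3, 11, 6, 12

14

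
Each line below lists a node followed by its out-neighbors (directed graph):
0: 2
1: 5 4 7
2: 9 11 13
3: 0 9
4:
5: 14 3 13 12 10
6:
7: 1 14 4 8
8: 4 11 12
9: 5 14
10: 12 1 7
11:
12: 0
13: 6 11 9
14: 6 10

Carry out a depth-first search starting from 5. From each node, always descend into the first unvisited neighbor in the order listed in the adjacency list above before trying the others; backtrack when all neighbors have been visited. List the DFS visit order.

Visit 5
5 → 14
14 → 6
14 → 10
10 → 12
12 → 0
0 → 2
2 → 9
2 → 11
2 → 13
10 → 1
1 → 4
1 → 7
7 → 8
5 → 3

5 → 14 → 6 → 10 → 12 → 0 → 2 → 9 → 11 → 13 → 1 → 4 → 7 → 8 → 3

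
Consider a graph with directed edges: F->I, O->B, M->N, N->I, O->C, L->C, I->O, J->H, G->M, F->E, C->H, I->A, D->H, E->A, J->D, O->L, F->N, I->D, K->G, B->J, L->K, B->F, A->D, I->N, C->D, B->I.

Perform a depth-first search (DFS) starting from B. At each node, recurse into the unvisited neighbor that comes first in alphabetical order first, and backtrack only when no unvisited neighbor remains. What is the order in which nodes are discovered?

Visit B
B → F
F → E
E → A
A → D
D → H
F → I
I → N
I → O
O → C
O → L
L → K
K → G
G → M
B → J

B → F → E → A → D → H → I → N → O → C → L → K → G → M → J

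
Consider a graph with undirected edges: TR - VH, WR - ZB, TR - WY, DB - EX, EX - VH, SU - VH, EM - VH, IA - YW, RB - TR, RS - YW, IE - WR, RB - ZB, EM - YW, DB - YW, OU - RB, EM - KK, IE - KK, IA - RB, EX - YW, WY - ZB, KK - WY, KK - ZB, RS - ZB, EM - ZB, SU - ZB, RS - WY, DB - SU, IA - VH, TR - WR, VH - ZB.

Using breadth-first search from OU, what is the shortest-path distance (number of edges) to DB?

Level 0: OU
Level 1: RB
Level 2: IA, TR, ZB
Level 3: EM, KK, RS, SU, VH, WR, WY, YW
Level 4: DB, EX, IE
DB first appears at level 4.

4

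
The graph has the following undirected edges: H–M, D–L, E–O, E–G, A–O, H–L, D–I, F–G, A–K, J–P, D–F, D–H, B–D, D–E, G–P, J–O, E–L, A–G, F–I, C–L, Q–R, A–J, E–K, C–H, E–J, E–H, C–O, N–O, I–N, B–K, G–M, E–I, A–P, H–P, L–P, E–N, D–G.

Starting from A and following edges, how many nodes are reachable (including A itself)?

16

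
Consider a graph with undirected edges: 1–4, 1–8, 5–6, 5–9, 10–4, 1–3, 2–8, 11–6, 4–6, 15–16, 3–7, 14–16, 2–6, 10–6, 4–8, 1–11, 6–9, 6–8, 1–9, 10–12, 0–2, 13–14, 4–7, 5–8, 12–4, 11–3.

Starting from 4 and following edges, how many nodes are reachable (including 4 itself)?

BFS from 4 visits: 4, 1, 6, 7, 8, 10, 12, 3, 9, 11, 2, 5, 0
Reachable nodes: 13 of 17 total.

13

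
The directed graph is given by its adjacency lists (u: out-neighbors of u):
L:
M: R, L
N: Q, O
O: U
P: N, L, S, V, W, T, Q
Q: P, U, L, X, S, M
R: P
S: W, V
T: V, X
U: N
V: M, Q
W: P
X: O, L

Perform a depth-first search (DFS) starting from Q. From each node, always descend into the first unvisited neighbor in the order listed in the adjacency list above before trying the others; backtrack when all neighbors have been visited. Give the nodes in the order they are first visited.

Q, P, N, O, U, L, S, W, V, M, R, T, X

Visit Q
Q → P
P → N
N → O
O → U
P → L
P → S
S → W
S → V
V → M
M → R
P → T
T → X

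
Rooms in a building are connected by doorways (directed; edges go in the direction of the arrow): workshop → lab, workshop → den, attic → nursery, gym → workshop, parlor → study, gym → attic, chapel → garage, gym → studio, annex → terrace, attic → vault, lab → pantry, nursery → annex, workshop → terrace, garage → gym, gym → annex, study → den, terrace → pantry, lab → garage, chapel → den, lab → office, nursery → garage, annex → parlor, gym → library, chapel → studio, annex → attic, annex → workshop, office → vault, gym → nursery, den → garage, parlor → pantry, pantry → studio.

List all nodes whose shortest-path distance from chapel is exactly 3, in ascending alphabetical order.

Level 0: chapel
Level 1: den, garage, studio
Level 2: gym
Level 3: annex, attic, library, nursery, workshop
Level 4: lab, parlor, terrace, vault
Level 5: office, pantry, study

annex, attic, library, nursery, workshop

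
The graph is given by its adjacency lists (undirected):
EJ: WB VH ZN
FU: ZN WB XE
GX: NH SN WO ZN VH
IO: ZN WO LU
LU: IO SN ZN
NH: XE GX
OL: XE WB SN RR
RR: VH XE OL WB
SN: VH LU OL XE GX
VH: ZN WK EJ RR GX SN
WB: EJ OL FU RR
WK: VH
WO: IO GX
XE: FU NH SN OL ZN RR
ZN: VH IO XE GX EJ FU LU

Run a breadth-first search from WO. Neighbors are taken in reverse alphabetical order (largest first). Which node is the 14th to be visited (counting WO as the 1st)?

Visit WO; enqueue IO, GX → queue [IO, GX]
Visit IO; enqueue ZN, LU → queue [GX, ZN, LU]
Visit GX; enqueue VH, SN, NH → queue [ZN, LU, VH, SN, NH]
Visit ZN; enqueue XE, FU, EJ → queue [LU, VH, SN, NH, XE, FU, EJ]
Visit LU → queue [VH, SN, NH, XE, FU, EJ]
Visit VH; enqueue WK, RR → queue [SN, NH, XE, FU, EJ, WK, RR]
Visit SN; enqueue OL → queue [NH, XE, FU, EJ, WK, RR, OL]
Visit NH → queue [XE, FU, EJ, WK, RR, OL]
Visit XE → queue [FU, EJ, WK, RR, OL]
Visit FU; enqueue WB → queue [EJ, WK, RR, OL, WB]
Visit EJ → queue [WK, RR, OL, WB]
Visit WK → queue [RR, OL, WB]
Visit RR → queue [OL, WB]
Visit OL → queue [WB]
Visit WB → queue []

Visit order: WO, IO, GX, ZN, LU, VH, SN, NH, XE, FU, EJ, WK, RR, OL, WB

OL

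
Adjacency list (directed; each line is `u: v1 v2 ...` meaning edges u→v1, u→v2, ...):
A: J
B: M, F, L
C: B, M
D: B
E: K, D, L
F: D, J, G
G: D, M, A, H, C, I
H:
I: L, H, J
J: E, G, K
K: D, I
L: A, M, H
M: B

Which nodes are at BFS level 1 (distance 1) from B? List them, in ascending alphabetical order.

F, L, M

Level 0: B
Level 1: F, L, M
Level 2: A, D, G, H, J
Level 3: C, E, I, K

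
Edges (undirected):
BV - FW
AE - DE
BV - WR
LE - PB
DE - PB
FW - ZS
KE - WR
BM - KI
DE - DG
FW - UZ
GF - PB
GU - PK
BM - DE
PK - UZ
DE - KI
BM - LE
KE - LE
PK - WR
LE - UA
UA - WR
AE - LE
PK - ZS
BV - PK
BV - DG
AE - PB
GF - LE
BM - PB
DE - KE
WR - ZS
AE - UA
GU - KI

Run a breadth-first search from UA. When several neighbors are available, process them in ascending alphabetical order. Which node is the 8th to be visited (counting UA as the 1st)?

Visit UA; enqueue AE, LE, WR → queue [AE, LE, WR]
Visit AE; enqueue DE, PB → queue [LE, WR, DE, PB]
Visit LE; enqueue BM, GF, KE → queue [WR, DE, PB, BM, GF, KE]
Visit WR; enqueue BV, PK, ZS → queue [DE, PB, BM, GF, KE, BV, PK, ZS]
Visit DE; enqueue DG, KI → queue [PB, BM, GF, KE, BV, PK, ZS, DG, KI]
Visit PB → queue [BM, GF, KE, BV, PK, ZS, DG, KI]
Visit BM → queue [GF, KE, BV, PK, ZS, DG, KI]
Visit GF → queue [KE, BV, PK, ZS, DG, KI]
Visit KE → queue [BV, PK, ZS, DG, KI]
Visit BV; enqueue FW → queue [PK, ZS, DG, KI, FW]
Visit PK; enqueue GU, UZ → queue [ZS, DG, KI, FW, GU, UZ]
Visit ZS → queue [DG, KI, FW, GU, UZ]
Visit DG → queue [KI, FW, GU, UZ]
Visit KI → queue [FW, GU, UZ]
Visit FW → queue [GU, UZ]
Visit GU → queue [UZ]
Visit UZ → queue []

Visit order: UA, AE, LE, WR, DE, PB, BM, GF, KE, BV, PK, ZS, DG, KI, FW, GU, UZ

GF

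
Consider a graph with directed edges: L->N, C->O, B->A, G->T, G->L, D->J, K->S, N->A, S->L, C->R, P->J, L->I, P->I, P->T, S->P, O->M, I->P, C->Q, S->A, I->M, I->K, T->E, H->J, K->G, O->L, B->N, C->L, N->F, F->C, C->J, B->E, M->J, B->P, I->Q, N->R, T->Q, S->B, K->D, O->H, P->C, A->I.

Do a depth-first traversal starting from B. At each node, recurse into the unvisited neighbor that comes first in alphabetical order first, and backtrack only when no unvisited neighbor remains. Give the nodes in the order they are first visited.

Visit B
B → A
A → I
I → K
K → D
D → J
K → G
G → L
L → N
N → F
F → C
C → O
O → H
O → M
C → Q
C → R
G → T
T → E
K → S
S → P

B, A, I, K, D, J, G, L, N, F, C, O, H, M, Q, R, T, E, S, P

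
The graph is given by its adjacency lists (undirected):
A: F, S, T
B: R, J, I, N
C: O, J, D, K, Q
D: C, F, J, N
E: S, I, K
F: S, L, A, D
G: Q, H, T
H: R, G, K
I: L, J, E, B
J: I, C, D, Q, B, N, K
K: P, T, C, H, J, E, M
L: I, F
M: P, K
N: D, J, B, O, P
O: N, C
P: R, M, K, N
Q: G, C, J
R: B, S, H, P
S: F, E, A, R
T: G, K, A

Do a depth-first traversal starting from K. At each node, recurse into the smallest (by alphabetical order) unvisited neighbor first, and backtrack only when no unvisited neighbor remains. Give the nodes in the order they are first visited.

Visit K
K → C
C → D
D → F
F → A
A → S
S → E
E → I
I → B
B → J
J → N
N → O
N → P
P → M
P → R
R → H
H → G
G → Q
G → T
I → L

K, C, D, F, A, S, E, I, B, J, N, O, P, M, R, H, G, Q, T, L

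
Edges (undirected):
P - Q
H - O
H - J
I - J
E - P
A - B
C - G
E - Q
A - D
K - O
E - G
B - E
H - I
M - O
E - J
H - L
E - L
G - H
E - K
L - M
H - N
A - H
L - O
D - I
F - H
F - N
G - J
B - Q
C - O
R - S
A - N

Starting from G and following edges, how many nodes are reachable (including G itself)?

17

BFS from G visits: G, C, E, H, J, O, B, K, L, P, Q, A, F, I, N, M, D
Reachable nodes: 17 of 19 total.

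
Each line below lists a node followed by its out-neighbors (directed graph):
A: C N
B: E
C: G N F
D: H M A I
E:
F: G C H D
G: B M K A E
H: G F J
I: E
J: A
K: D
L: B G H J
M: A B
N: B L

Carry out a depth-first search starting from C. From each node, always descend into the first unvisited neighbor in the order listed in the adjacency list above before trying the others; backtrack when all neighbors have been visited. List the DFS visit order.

Visit C
C → G
G → B
B → E
G → M
M → A
A → N
N → L
L → H
H → F
F → D
D → I
H → J
G → K

C, G, B, E, M, A, N, L, H, F, D, I, J, K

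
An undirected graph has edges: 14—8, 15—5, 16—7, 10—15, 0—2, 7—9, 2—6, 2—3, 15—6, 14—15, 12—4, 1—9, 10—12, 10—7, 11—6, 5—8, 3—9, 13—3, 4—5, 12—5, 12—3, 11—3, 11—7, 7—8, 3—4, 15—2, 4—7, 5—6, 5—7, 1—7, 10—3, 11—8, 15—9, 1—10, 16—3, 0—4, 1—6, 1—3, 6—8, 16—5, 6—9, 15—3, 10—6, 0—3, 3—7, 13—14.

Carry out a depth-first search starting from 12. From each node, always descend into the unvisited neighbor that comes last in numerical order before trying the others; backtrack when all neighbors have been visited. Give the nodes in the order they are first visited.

12, 10, 15, 14, 13, 3, 16, 7, 11, 8, 6, 9, 1, 5, 4, 0, 2

Visit 12
12 → 10
10 → 15
15 → 14
14 → 13
13 → 3
3 → 16
16 → 7
7 → 11
11 → 8
8 → 6
6 → 9
9 → 1
6 → 5
5 → 4
4 → 0
0 → 2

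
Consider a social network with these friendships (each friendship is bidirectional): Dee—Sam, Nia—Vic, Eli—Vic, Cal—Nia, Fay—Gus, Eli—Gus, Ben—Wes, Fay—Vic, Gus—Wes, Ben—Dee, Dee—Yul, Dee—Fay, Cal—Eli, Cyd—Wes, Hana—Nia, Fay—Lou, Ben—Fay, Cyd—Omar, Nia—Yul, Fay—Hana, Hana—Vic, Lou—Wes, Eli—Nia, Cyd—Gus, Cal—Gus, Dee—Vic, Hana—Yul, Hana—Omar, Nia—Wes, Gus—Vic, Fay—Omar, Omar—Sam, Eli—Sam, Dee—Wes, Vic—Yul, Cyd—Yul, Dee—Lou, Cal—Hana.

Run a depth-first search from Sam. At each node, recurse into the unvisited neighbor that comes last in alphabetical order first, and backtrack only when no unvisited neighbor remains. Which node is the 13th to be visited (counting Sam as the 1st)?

Visit Sam
Sam → Omar
Omar → Hana
Hana → Yul
Yul → Vic
Vic → Nia
Nia → Wes
Wes → Lou
Lou → Fay
Fay → Gus
Gus → Eli
Eli → Cal
Gus → Cyd
Fay → Dee
Dee → Ben

Visit order: Sam, Omar, Hana, Yul, Vic, Nia, Wes, Lou, Fay, Gus, Eli, Cal, Cyd, Dee, Ben

Cyd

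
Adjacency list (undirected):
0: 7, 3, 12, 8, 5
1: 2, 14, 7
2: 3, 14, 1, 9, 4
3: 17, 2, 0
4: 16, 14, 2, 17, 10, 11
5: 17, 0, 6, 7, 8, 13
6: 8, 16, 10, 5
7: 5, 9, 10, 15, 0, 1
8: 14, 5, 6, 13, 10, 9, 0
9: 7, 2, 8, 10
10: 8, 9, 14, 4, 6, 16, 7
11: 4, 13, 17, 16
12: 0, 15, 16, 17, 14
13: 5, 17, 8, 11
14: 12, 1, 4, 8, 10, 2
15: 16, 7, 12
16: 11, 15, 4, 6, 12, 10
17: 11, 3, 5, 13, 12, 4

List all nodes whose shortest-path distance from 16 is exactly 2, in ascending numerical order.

0, 2, 5, 7, 8, 9, 13, 14, 17

Level 0: 16
Level 1: 4, 6, 10, 11, 12, 15
Level 2: 0, 2, 5, 7, 8, 9, 13, 14, 17
Level 3: 1, 3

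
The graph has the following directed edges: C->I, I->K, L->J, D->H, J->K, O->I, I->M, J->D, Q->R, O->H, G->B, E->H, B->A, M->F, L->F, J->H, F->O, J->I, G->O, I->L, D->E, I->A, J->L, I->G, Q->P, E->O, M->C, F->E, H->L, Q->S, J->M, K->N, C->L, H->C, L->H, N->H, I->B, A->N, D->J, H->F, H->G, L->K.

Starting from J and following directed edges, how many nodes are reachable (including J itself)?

15

BFS from J visits: J, M, L, K, I, H, D, F, C, N, G, B, A, E, O
Reachable nodes: 15 of 19 total.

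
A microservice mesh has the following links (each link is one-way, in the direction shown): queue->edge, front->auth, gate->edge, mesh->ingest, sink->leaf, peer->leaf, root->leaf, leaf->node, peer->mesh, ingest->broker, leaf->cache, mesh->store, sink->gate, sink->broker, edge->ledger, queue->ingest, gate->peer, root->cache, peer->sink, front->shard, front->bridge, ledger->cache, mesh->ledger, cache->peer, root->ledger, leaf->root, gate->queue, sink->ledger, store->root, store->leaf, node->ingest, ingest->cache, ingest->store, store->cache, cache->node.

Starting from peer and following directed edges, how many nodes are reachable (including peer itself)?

14

BFS from peer visits: peer, sink, mesh, leaf, ledger, gate, broker, store, ingest, root, node, cache, queue, edge
Reachable nodes: 14 of 18 total.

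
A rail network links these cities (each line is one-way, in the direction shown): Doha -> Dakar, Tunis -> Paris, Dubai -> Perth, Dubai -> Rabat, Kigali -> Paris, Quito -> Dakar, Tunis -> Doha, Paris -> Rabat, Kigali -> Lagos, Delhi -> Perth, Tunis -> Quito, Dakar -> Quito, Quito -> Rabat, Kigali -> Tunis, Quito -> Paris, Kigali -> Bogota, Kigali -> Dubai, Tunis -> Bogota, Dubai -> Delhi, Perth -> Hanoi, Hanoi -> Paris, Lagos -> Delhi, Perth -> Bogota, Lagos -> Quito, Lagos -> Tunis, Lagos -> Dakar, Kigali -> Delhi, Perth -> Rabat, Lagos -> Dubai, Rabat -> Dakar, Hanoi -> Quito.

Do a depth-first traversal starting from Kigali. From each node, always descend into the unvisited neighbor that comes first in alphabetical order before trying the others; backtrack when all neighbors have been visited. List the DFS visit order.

Visit Kigali
Kigali → Bogota
Kigali → Delhi
Delhi → Perth
Perth → Hanoi
Hanoi → Paris
Paris → Rabat
Rabat → Dakar
Dakar → Quito
Kigali → Dubai
Kigali → Lagos
Lagos → Tunis
Tunis → Doha

Kigali -> Bogota -> Delhi -> Perth -> Hanoi -> Paris -> Rabat -> Dakar -> Quito -> Dubai -> Lagos -> Tunis -> Doha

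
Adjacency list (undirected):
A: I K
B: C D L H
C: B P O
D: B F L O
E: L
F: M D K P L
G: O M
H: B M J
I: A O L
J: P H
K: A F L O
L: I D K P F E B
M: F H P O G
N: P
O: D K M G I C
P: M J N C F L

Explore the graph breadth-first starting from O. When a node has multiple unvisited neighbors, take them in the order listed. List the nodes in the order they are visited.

O, D, K, M, G, I, C, B, F, L, A, H, P, E, J, N

Visit O; enqueue D, K, M, G, I, C → queue [D, K, M, G, I, C]
Visit D; enqueue B, F, L → queue [K, M, G, I, C, B, F, L]
Visit K; enqueue A → queue [M, G, I, C, B, F, L, A]
Visit M; enqueue H, P → queue [G, I, C, B, F, L, A, H, P]
Visit G → queue [I, C, B, F, L, A, H, P]
Visit I → queue [C, B, F, L, A, H, P]
Visit C → queue [B, F, L, A, H, P]
Visit B → queue [F, L, A, H, P]
Visit F → queue [L, A, H, P]
Visit L; enqueue E → queue [A, H, P, E]
Visit A → queue [H, P, E]
Visit H; enqueue J → queue [P, E, J]
Visit P; enqueue N → queue [E, J, N]
Visit E → queue [J, N]
Visit J → queue [N]
Visit N → queue []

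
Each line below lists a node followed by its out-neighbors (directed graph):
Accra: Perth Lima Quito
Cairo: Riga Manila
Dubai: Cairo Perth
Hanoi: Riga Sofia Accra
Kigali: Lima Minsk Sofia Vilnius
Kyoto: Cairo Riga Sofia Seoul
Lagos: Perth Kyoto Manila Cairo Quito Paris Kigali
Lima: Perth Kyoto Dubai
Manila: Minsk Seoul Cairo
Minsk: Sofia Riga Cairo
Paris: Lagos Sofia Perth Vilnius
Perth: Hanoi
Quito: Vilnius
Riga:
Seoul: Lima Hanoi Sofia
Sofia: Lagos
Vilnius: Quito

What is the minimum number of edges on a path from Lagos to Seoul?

2

Level 0: Lagos
Level 1: Cairo, Kigali, Kyoto, Manila, Paris, Perth, Quito
Level 2: Hanoi, Lima, Minsk, Riga, Seoul, Sofia, Vilnius
Level 3: Accra, Dubai
Seoul first appears at level 2.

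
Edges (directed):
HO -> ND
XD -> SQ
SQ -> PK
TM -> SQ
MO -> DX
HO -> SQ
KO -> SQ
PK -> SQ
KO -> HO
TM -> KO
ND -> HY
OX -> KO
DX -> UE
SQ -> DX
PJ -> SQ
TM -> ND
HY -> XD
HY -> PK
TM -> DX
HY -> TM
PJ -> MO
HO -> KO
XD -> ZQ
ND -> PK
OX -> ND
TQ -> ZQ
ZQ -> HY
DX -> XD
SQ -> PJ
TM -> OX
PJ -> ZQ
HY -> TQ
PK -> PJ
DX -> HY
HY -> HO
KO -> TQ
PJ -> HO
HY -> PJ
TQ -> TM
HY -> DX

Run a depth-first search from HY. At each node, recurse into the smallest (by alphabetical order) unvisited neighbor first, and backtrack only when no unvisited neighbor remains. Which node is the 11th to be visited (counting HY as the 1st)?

Visit HY
HY → DX
DX → UE
DX → XD
XD → SQ
SQ → PJ
PJ → HO
HO → KO
KO → TQ
TQ → TM
TM → ND
ND → PK
TM → OX
TQ → ZQ
PJ → MO

Visit order: HY, DX, UE, XD, SQ, PJ, HO, KO, TQ, TM, ND, PK, OX, ZQ, MO

ND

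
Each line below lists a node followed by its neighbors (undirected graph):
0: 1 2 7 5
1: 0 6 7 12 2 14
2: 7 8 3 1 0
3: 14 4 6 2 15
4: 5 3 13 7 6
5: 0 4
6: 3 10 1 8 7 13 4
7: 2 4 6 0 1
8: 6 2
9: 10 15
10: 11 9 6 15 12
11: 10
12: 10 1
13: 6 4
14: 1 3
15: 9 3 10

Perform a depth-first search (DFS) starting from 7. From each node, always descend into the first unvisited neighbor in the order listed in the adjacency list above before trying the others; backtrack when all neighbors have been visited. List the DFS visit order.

7, 2, 8, 6, 3, 14, 1, 0, 5, 4, 13, 12, 10, 11, 9, 15

Visit 7
7 → 2
2 → 8
8 → 6
6 → 3
3 → 14
14 → 1
1 → 0
0 → 5
5 → 4
4 → 13
1 → 12
12 → 10
10 → 11
10 → 9
9 → 15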